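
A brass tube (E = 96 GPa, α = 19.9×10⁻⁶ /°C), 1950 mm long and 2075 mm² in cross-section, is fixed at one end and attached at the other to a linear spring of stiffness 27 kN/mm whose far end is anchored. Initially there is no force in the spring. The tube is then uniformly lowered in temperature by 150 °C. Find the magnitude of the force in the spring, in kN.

If the spring were absent the tube would shorten by αΔT L = 19.9×10⁻⁶ × 150 × 1950 = 5.821 mm.
With a force P in the spring, the elastic change of the tube is PL/(AE) and that of the spring is P/k; compatibility requires their sum to equal δ_free.
So P = δ_free / [L/(AE) + 1/k] = 5.821 / [ 1950/(2075×96×10³) + 1/(27×10³) ].
P = 5.821 / 4.683×10⁻⁵ = 124300 N.

P ≈ 124 kN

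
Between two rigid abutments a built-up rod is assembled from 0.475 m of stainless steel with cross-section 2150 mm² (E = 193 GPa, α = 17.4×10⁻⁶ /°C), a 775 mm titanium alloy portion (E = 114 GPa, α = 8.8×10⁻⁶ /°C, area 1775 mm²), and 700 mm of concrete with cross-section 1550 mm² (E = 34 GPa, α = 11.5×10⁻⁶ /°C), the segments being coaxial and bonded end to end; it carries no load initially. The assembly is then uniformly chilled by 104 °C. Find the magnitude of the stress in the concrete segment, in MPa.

σ ≈ 85 MPa (tensile)

Free thermal contraction of the whole bar: Σ αᵢΔT Lᵢ = 17.4×10⁻⁶×104×475 + 8.8×10⁻⁶×104×775 + 11.5×10⁻⁶×104×700 = 2.406 mm.
The rigid supports impose zero overall length change; the single axial force P common to all segments must satisfy P Σ Lᵢ/(AᵢEᵢ) = δ_free.
Σ Lᵢ/(AᵢEᵢ) = 475/(2150×193×10³) + 775/(1775×114×10³) + 700/(1550×34×10³) = 1.826×10⁻⁵ mm/N.
Hence P = δ_free / Σ(L/AE) = 2.406/1.826×10⁻⁵ = 131.8 kN (tensile).
σ_{concrete} = P / A = 131800 / 1550 = 85.02 MPa.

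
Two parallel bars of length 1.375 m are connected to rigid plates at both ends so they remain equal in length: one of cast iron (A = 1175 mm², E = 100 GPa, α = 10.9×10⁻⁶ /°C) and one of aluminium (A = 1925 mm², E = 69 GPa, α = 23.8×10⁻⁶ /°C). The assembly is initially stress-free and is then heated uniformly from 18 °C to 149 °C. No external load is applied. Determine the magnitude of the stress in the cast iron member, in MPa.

The aluminium has the larger α, so on heating it would change length more than the cast iron if both were free. The rigid plates force a common final length, so the aluminium is put into compression and the cast iron into tension, with equal and opposite forces P (no external load).
Setting the final lengths equal and cancelling L: (α₁ − α₂)ΔT = P/(A₁E₁) + P/(A₂E₂).
|α₁ − α₂|·ΔT = 12.9×10⁻⁶ × 131 = 0.00169.
1/(A₁E₁) + 1/(A₂E₂) = 1/(1175×100×10³) + 1/(1925×69×10³) = 1.604×10⁻⁸ N⁻¹.
P = 0.00169 / 1.604×10⁻⁸ = 105400 N = 105.4 kN.
σ_{cast iron} = P/A₁ = 105400/1175 = 89.67 MPa, tensile.

σ ≈ 89.7 MPa (tensile)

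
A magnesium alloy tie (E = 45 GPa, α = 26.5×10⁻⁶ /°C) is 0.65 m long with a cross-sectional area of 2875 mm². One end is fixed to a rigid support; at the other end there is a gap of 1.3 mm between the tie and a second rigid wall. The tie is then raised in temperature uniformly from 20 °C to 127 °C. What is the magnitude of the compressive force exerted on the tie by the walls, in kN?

P ≈ 108 kN

If the wall were absent the tie would grow by αΔT L = 26.5×10⁻⁶ × 107 × 650 = 1.843 mm.
This exceeds the 1.3 mm gap, so the wall pushes back. The portion of expansion that must be recovered elastically is δ_free − gap = 1.843 − 1.3 = 0.5431 mm.
That suppressed elongation corresponds to σ = E·Δ/L = 45×10³ × 0.5431/650 = 37.6 MPa.
Force on the wall = σA = 37.6 × 2875 mm² = 108.1 kN.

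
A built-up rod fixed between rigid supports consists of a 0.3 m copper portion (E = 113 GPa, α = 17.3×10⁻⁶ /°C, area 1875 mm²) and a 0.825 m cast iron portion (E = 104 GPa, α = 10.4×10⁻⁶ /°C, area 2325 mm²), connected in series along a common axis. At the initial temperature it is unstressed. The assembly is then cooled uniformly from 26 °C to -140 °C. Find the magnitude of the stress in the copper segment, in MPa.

With the walls removed the bar would change length by δ_free = Σ αᵢΔT Lᵢ = 17.3×10⁻⁶×166×300 + 10.4×10⁻⁶×166×825 = 2.286 mm.
The walls prevent any net length change, so an axial force P (same in every segment) develops. Compatibility: P · Σ Lᵢ/(AᵢEᵢ) = δ_free.
Σ Lᵢ/(AᵢEᵢ) = 300/(1875×113×10³) + 825/(2325×104×10³) = 4.828×10⁻⁶ mm/N.
P = 2.286 / 4.828×10⁻⁶ = 473500 N = 473.5 kN, tensile.
σ_{copper} = P / A = 473500 / 1875 = 252.5 MPa.

σ ≈ 253 MPa (tensile)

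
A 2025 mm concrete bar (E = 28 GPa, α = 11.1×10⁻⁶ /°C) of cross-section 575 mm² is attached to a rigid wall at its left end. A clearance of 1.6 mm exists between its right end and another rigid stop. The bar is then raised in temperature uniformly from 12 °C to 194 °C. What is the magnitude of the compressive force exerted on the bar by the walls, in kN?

P ≈ 19.8 kN

Free thermal elongation = αΔT L = 11.1×10⁻⁶ × 182 × 2025 = 4.091 mm.
The gap closes (δ_free > 1.6 mm) and the wall then resists a further 4.091 − 1.6 = 2.491 mm of expansion.
So σ = E(δ_free − g)/L = 28×10³ × 2.491/2025 = 34.44 MPa.
Force on the wall = σA = 34.44 × 575 mm² = 19.8 kN.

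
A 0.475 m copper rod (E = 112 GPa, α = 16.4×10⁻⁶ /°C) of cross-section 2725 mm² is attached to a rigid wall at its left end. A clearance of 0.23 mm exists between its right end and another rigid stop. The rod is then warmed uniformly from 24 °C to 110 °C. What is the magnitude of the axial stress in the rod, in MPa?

σ ≈ 104 MPa (compressive)

If the wall were absent the rod would grow by αΔT L = 16.4×10⁻⁶ × 86 × 475 = 0.6699 mm.
The gap closes (δ_free > 0.23 mm) and the wall then resists a further 0.6699 − 0.23 = 0.4399 mm of expansion.
Compatibility: PL/(AE) = 0.4399 mm, so σ = P/A = E × (0.4399/475) = 103.7 MPa.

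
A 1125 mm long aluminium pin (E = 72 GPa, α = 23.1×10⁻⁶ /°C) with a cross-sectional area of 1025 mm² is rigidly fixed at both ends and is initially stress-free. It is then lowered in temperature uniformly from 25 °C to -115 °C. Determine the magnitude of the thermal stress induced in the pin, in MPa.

σ ≈ 233 MPa (tensile)

The supports are rigid, so the total axial strain is zero. The restrained thermal strain is ε = αΔT = 23.1×10⁻⁶ × 140 = 3234×10⁻⁶.
The stress required to suppress this strain is σ = Eε = 72×10³ × 3234×10⁻⁶ = 232.8 MPa, tensile since the pin is trying to contract.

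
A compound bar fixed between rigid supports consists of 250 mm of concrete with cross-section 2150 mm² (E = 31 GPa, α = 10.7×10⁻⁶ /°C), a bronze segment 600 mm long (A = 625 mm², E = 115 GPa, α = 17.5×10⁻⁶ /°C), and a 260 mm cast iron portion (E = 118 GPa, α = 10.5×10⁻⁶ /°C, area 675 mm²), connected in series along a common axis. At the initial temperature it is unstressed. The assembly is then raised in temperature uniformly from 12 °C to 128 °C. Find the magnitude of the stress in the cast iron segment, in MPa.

If the supports were absent, the total length change would be Σ αᵢΔT Lᵢ = 10.7×10⁻⁶×116×250 + 17.5×10⁻⁶×116×600 + 10.5×10⁻⁶×116×260 = 1.845 mm.
Since the ends are fixed, an axial force P builds up, equal in every segment, with P · Σ Lᵢ/(AᵢEᵢ) = δ_free.
Σ Lᵢ/(AᵢEᵢ) = 250/(2150×31×10³) + 600/(625×115×10³) + 260/(675×118×10³) = 1.536×10⁻⁵ mm/N.
So P = 1.845 / 1.536×10⁻⁵ = 120.1 kN, compressive.
σ_{cast iron} = P / A = 120100 / 675 = 177.9 MPa.

σ ≈ 178 MPa (compressive)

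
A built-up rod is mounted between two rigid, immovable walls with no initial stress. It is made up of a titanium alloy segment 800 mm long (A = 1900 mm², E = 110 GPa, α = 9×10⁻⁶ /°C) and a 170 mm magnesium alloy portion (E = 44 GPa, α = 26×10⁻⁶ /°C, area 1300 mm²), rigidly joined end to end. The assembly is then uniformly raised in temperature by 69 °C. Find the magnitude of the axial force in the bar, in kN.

Free thermal expansion of the whole bar: Σ αᵢΔT Lᵢ = 9×10⁻⁶×69×800 + 26×10⁻⁶×69×170 = 0.8018 mm.
The walls prevent any net length change, so an axial force P (same in every segment) develops. Compatibility: P · Σ Lᵢ/(AᵢEᵢ) = δ_free.
Σ Lᵢ/(AᵢEᵢ) = 800/(1900×110×10³) + 170/(1300×44×10³) = 6.8×10⁻⁶ mm/N.
P = 0.8018 / 6.8×10⁻⁶ = 117900 N = 117.9 kN, compressive.

P ≈ 118 kN (compressive)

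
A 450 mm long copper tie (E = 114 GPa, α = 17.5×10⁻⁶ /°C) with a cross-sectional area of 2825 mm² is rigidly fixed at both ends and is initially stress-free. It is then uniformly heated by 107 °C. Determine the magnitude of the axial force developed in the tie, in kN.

Full restraint means ε = 0, so the stress is σ = EαΔT = 114×10³ × 17.5×10⁻⁶ × 107 = 213.5 MPa.
P = AEαΔT = 2825 × 114×10³ × 17.5×10⁻⁶ × 107 = 603 kN (compressive).

P ≈ 603 kN (compressive)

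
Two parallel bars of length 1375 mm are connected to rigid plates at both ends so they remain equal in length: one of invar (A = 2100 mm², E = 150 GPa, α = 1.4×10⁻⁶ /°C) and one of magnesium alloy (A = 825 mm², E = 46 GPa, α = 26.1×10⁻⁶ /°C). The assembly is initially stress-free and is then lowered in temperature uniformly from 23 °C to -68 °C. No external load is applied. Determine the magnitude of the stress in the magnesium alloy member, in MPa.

Both members must finish at the same length. With the larger α, the magnesium alloy tends to over-contract; the plates restrain it, putting the magnesium alloy in tension and the invar in compression. With no external load the two internal forces are equal and opposite, magnitude P.
Setting the final lengths equal and cancelling L: (α₁ − α₂)ΔT = P/(A₁E₁) + P/(A₂E₂).
|α₁ − α₂|·ΔT = 24.7×10⁻⁶ × 91 = 0.002248.
1/(A₁E₁) + 1/(A₂E₂) = 1/(2100×150×10³) + 1/(825×46×10³) = 2.953×10⁻⁸ N⁻¹.
P = 0.002248 / 2.953×10⁻⁸ = 76130 N = 76.13 kN.
σ_{magnesium alloy} = P/A₂ = 76130/825 = 92.28 MPa, tensile.

σ ≈ 92.3 MPa (tensile)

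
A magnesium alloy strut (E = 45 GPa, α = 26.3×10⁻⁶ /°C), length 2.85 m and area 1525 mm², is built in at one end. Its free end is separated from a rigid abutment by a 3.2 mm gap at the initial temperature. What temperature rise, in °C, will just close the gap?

ΔT ≈ 42.7 °C

The gap closes when αΔT L = 3.2 mm, since the strut is still unstressed at that instant.
So ΔT = g/(αL) = 3.2/(26.3×10⁻⁶ × 2850) = 42.69 °C.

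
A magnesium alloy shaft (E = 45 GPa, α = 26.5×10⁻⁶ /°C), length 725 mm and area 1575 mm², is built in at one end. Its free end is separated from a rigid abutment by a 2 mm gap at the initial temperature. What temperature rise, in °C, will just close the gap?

The gap closes when αΔT L = 2 mm, since the shaft is still unstressed at that instant.
ΔT = 2 / (26.5×10⁻⁶ × 725) = 104.1 °C.

ΔT ≈ 104 °C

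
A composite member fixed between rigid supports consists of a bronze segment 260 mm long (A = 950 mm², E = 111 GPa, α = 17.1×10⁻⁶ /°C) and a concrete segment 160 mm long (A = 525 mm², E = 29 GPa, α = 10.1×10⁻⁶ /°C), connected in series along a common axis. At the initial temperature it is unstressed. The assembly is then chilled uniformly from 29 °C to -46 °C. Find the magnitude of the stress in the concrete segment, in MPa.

If the supports were absent, the total length change would be Σ αᵢΔT Lᵢ = 17.1×10⁻⁶×75×260 + 10.1×10⁻⁶×75×160 = 0.4547 mm.
Since the ends are fixed, an axial force P builds up, equal in every segment, with P · Σ Lᵢ/(AᵢEᵢ) = δ_free.
Σ Lᵢ/(AᵢEᵢ) = 260/(950×111×10³) + 160/(525×29×10³) = 1.297×10⁻⁵ mm/N.
Hence P = δ_free / Σ(L/AE) = 0.4547/1.297×10⁻⁵ = 35.04 kN (tensile).
σ_{concrete} = P / A = 35040 / 525 = 66.75 MPa.

σ ≈ 66.7 MPa (tensile)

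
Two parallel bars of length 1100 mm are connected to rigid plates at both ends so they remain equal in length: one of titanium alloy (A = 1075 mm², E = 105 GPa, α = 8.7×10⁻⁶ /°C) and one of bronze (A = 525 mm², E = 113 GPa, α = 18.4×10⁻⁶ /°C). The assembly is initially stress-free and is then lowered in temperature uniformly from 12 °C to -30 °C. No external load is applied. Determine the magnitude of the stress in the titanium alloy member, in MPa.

σ ≈ 14.7 MPa (compressive)

Both members must finish at the same length. With the larger α, the bronze tends to over-contract; the plates restrain it, putting the bronze in tension and the titanium alloy in compression. With no external load the two internal forces are equal and opposite, magnitude P.
Compatibility of the two members (thermal + elastic change equal): (α₁ − α₂)ΔT = P·[1/(A₁E₁) + 1/(A₂E₂)].
|α₁ − α₂|·ΔT = 9.7×10⁻⁶ × 42 = 0.0004074.
1/(A₁E₁) + 1/(A₂E₂) = 1/(1075×105×10³) + 1/(525×113×10³) = 2.572×10⁻⁸ N⁻¹.
P = 0.0004074 / 2.572×10⁻⁸ = 15840 N = 15.84 kN.
σ_{titanium alloy} = P/A₁ = 15840/1075 = 14.74 MPa, compressive.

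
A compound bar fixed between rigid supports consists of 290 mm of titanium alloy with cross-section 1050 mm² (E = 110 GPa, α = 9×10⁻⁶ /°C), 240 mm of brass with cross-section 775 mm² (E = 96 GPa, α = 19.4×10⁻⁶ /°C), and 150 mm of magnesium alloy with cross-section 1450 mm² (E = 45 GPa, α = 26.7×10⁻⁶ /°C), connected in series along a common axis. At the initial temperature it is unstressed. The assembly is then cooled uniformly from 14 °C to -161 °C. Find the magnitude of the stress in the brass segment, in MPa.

If the supports were absent, the total length change would be Σ αᵢΔT Lᵢ = 9×10⁻⁶×175×290 + 19.4×10⁻⁶×175×240 + 26.7×10⁻⁶×175×150 = 1.972 mm.
Since the ends are fixed, an axial force P builds up, equal in every segment, with P · Σ Lᵢ/(AᵢEᵢ) = δ_free.
The series flexibility is Σ Lᵢ/(AᵢEᵢ) = 290/(1050×110×10³) + 240/(775×96×10³) + 150/(1450×45×10³) = 8.035×10⁻⁶ mm/N.
P = 1.972 / 8.035×10⁻⁶ = 245500 N = 245.5 kN, tensile.
σ_{brass} = P / A = 245500 / 775 = 316.7 MPa.

σ ≈ 317 MPa (tensile)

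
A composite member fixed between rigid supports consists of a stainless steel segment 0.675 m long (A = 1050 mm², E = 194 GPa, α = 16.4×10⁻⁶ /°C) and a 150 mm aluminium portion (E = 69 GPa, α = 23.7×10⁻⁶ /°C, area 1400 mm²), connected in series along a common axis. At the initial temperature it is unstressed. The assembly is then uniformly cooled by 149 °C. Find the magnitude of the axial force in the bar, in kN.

P ≈ 448 kN (tensile)

Free thermal contraction of the whole bar: Σ αᵢΔT Lᵢ = 16.4×10⁻⁶×149×675 + 23.7×10⁻⁶×149×150 = 2.179 mm.
The walls prevent any net length change, so an axial force P (same in every segment) develops. Compatibility: P · Σ Lᵢ/(AᵢEᵢ) = δ_free.
The series flexibility is Σ Lᵢ/(AᵢEᵢ) = 675/(1050×194×10³) + 150/(1400×69×10³) = 4.866×10⁻⁶ mm/N.
So P = 2.179 / 4.866×10⁻⁶ = 447.8 kN, tensile.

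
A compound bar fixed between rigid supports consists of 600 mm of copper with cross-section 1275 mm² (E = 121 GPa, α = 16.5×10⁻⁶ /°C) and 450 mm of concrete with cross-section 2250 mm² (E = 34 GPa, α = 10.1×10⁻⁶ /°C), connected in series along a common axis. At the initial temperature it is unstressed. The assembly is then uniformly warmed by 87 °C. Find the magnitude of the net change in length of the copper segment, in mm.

|ΔL| ≈ 0.361 mm

If the supports were absent, the total length change would be Σ αᵢΔT Lᵢ = 16.5×10⁻⁶×87×600 + 10.1×10⁻⁶×87×450 = 1.257 mm.
The walls prevent any net length change, so an axial force P (same in every segment) develops. Compatibility: P · Σ Lᵢ/(AᵢEᵢ) = δ_free.
The series flexibility is Σ Lᵢ/(AᵢEᵢ) = 600/(1275×121×10³) + 450/(2250×34×10³) = 9.772×10⁻⁶ mm/N.
Hence P = δ_free / Σ(L/AE) = 1.257/9.772×10⁻⁶ = 128.6 kN (compressive).
For the copper segment, free thermal change = 16.5×10⁻⁶×87×600 = 0.8613 mm and elastic change from P = 128600×600/(1275×121×10³) = 0.5002 mm; these oppose, so the net change is 0.361 mm (segment lengthens).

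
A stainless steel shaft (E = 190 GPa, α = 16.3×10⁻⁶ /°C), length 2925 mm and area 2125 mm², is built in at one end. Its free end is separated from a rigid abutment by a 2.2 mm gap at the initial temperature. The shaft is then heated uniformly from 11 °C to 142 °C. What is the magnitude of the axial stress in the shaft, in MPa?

σ ≈ 263 MPa (compressive)

If the wall were absent the shaft would grow by αΔT L = 16.3×10⁻⁶ × 131 × 2925 = 6.246 mm.
After closing the 2.2 mm clearance, 6.246 − 2.2 = 4.046 mm of expansion remains to be suppressed by the wall.
Compatibility: PL/(AE) = 4.046 mm, so σ = P/A = E × (4.046/2925) = 262.8 MPa.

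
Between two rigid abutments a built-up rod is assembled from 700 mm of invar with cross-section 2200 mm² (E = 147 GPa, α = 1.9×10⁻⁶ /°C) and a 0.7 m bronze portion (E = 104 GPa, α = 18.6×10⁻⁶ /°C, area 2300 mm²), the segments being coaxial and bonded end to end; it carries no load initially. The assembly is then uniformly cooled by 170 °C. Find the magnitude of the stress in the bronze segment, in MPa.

If the supports were absent, the total length change would be Σ αᵢΔT Lᵢ = 1.9×10⁻⁶×170×700 + 18.6×10⁻⁶×170×700 = 2.44 mm.
Since the ends are fixed, an axial force P builds up, equal in every segment, with P · Σ Lᵢ/(AᵢEᵢ) = δ_free.
Σ Lᵢ/(AᵢEᵢ) = 700/(2200×147×10³) + 700/(2300×104×10³) = 5.091×10⁻⁶ mm/N.
P = 2.44 / 5.091×10⁻⁶ = 479200 N = 479.2 kN, tensile.
σ_{bronze} = P / A = 479200 / 2300 = 208.3 MPa.

σ ≈ 208 MPa (tensile)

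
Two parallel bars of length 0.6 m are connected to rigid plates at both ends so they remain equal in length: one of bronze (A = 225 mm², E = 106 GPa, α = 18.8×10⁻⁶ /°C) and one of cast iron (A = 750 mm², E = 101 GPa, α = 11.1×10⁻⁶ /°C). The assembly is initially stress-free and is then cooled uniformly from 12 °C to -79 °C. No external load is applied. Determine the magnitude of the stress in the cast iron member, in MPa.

σ ≈ 16.9 MPa (compressive)

The bronze has the larger α, so on cooling it would change length more than the cast iron if both were free. The rigid plates force a common final length, so the bronze is put into tension and the cast iron into compression, with equal and opposite forces P (no external load).
Equating the net (thermal + elastic) strains gives |α₁ − α₂|·ΔT = P·[1/(A₁E₁) + 1/(A₂E₂)].
|α₁ − α₂|·ΔT = 7.7×10⁻⁶ × 91 = 0.0007007.
1/(A₁E₁) + 1/(A₂E₂) = 1/(225×106×10³) + 1/(750×101×10³) = 5.513×10⁻⁸ N⁻¹.
P = 0.0007007 / 5.513×10⁻⁸ = 12710 N = 12.71 kN.
σ_{cast iron} = P/A₂ = 12710/750 = 16.95 MPa, compressive.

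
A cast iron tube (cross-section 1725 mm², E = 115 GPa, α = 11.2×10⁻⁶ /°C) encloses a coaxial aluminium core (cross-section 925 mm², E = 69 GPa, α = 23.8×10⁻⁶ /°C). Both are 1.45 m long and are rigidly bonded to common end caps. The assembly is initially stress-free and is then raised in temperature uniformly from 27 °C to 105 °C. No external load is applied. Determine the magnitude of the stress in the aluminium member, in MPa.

Equilibrium of a rigid end plate with no external load gives equal and opposite internal forces ±P in the two members. Since α_{aluminium} > α_{cast iron}, heating drives the aluminium into compression and the cast iron into tension.
Equating the net (thermal + elastic) strains gives |α₁ − α₂|·ΔT = P·[1/(A₁E₁) + 1/(A₂E₂)].
|α₁ − α₂|·ΔT = 12.6×10⁻⁶ × 78 = 0.0009828.
1/(A₁E₁) + 1/(A₂E₂) = 1/(1725×115×10³) + 1/(925×69×10³) = 2.071×10⁻⁸ N⁻¹.
So P = 0.0009828 / 2.071×10⁻⁸ = 47.46 kN.
σ_{aluminium} = P/A₂ = 47460/925 = 51.31 MPa, compressive.

σ ≈ 51.3 MPa (compressive)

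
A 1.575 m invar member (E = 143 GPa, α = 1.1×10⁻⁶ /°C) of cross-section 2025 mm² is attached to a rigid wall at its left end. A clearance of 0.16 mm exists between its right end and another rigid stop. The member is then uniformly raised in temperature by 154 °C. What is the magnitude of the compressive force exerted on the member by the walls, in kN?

Unrestrained expansion: δ_free = αΔT L = 1.1×10⁻⁶ × 154 × 1575 = 0.2668 mm.
The gap closes (δ_free > 0.16 mm) and the wall then resists a further 0.2668 − 0.16 = 0.1068 mm of expansion.
Compatibility: PL/(AE) = 0.1068 mm, so σ = P/A = E × (0.1068/1575) = 9.697 MPa.
Force on the wall = σA = 9.697 × 2025 mm² = 19.64 kN.

P ≈ 19.6 kN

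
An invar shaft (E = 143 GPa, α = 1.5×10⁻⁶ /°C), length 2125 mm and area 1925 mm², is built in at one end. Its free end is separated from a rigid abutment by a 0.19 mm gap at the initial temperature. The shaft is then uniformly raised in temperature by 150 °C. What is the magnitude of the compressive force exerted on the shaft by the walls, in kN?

If the wall were absent the shaft would grow by αΔT L = 1.5×10⁻⁶ × 150 × 2125 = 0.4781 mm.
This exceeds the 0.19 mm gap, so the wall pushes back. The portion of expansion that must be recovered elastically is δ_free − gap = 0.4781 − 0.19 = 0.2881 mm.
That suppressed elongation corresponds to σ = E·Δ/L = 143×10³ × 0.2881/2125 = 19.39 MPa.
P = σA = 19.39 × 1925 = 37.32 kN.

P ≈ 37.3 kN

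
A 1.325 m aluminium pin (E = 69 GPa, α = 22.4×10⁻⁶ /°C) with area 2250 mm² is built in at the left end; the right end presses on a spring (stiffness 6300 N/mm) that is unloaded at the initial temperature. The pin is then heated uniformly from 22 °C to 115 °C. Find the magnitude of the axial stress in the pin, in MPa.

Free thermal expansion: δ_free = αΔT L = 22.4×10⁻⁶ × 93 × 1325 = 2.76 mm.
Let P be the compressive force at the spring. The pin shortens elastically by PL/(AE) and the spring compresses by P/k; together these equal δ_free.
P [ L/(AE) + 1/k ] = δ_free → P [ 1325/(2250×69×10³) + 1/(6300) ] = 2.76.
P = 2.76 / 0.0001673 = 16500 N.
σ = P/A = 16500/2250 = 7.334 MPa.

σ ≈ 7.33 MPa (compressive)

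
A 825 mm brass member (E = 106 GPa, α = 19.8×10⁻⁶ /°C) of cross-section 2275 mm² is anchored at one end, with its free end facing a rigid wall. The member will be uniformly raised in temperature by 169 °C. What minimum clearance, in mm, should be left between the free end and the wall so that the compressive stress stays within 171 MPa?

With no wall the member would lengthen by αΔT L = 19.8×10⁻⁶ × 169 × 825 = 2.761 mm.
At the allowable stress the elastic shortening the wall may impose is σL/E = 171 × 825 / (106×10³) = 1.331 mm.
So the gap has to take up the difference, g_min = δ_free − σL/E = 2.761 − 1.331 = 1.43 mm.

g ≈ 1.43 mm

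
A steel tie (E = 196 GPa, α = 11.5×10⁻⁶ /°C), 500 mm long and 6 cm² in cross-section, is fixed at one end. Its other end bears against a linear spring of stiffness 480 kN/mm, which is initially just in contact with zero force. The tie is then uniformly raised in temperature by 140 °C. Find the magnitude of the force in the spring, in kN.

Free thermal expansion: δ_free = αΔT L = 11.5×10⁻⁶ × 140 × 500 = 0.805 mm.
With a force P in the spring, the elastic change of the tie is PL/(AE) and that of the spring is P/k; compatibility requires their sum to equal δ_free.
So P = δ_free / [L/(AE) + 1/k] = 0.805 / [ 500/(600×196×10³) + 1/(480×10³) ].
P = 0.805 / 6.335×10⁻⁶ = 127100 N.

P ≈ 127 kN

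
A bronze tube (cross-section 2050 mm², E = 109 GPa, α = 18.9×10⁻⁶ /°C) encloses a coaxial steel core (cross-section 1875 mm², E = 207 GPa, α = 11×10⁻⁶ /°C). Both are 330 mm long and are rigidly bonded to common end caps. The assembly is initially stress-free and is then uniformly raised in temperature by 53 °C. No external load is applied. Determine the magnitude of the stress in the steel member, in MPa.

σ ≈ 31.7 MPa (tensile)

Both members must finish at the same length. With the larger α, the bronze tends to over-expand; the plates restrain it, putting the bronze in compression and the steel in tension. With no external load the two internal forces are equal and opposite, magnitude P.
Equating the net (thermal + elastic) strains gives |α₁ − α₂|·ΔT = P·[1/(A₁E₁) + 1/(A₂E₂)].
|α₁ − α₂|·ΔT = 7.9×10⁻⁶ × 53 = 0.0004187.
1/(A₁E₁) + 1/(A₂E₂) = 1/(2050×109×10³) + 1/(1875×207×10³) = 7.052×10⁻⁹ N⁻¹.
P = 0.0004187 / 7.052×10⁻⁹ = 59380 N = 59.38 kN.
σ_{steel} = P/A₂ = 59380/1875 = 31.67 MPa, tensile.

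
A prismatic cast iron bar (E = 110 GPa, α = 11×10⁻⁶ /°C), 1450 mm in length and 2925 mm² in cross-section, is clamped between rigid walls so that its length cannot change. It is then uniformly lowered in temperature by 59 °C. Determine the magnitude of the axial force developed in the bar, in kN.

P ≈ 209 kN (tensile)

Full restraint means ε = 0, so the stress is σ = EαΔT = 110×10³ × 11×10⁻⁶ × 59 = 71.39 MPa.
Axial force P = σA = 71.39 × 2925 = 208800 N = 208.8 kN, tensile.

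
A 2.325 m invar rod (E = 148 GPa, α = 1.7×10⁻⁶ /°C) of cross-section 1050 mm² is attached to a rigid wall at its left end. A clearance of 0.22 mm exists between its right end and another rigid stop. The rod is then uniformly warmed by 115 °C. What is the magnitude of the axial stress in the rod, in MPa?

σ ≈ 14.9 MPa (compressive)

If the wall were absent the rod would grow by αΔT L = 1.7×10⁻⁶ × 115 × 2325 = 0.4545 mm.
After closing the 0.22 mm clearance, 0.4545 − 0.22 = 0.2345 mm of expansion remains to be suppressed by the wall.
That suppressed elongation corresponds to σ = E·Δ/L = 148×10³ × 0.2345/2325 = 14.93 MPa.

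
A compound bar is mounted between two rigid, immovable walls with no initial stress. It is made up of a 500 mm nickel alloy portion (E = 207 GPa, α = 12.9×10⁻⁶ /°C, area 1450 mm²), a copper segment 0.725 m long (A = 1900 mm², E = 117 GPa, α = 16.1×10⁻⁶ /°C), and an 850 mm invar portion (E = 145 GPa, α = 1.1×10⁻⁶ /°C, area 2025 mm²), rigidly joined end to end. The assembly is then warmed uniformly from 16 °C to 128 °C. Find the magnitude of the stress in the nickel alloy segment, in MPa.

If the supports were absent, the total length change would be Σ αᵢΔT Lᵢ = 12.9×10⁻⁶×112×500 + 16.1×10⁻⁶×112×725 + 1.1×10⁻⁶×112×850 = 2.134 mm.
Since the ends are fixed, an axial force P builds up, equal in every segment, with P · Σ Lᵢ/(AᵢEᵢ) = δ_free.
The series flexibility is Σ Lᵢ/(AᵢEᵢ) = 500/(1450×207×10³) + 725/(1900×117×10³) + 850/(2025×145×10³) = 7.822×10⁻⁶ mm/N.
P = 2.134 / 7.822×10⁻⁶ = 272900 N = 272.9 kN, compressive.
σ_{nickel alloy} = P / A = 272900 / 1450 = 188.2 MPa.

σ ≈ 188 MPa (compressive)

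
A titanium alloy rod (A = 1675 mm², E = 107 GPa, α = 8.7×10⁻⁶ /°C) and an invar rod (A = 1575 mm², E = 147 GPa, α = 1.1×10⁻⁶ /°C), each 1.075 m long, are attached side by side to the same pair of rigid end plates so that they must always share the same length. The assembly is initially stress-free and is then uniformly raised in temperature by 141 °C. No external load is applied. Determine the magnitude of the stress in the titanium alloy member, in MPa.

σ ≈ 64.6 MPa (compressive)

The titanium alloy has the larger α, so on heating it would change length more than the invar if both were free. The rigid plates force a common final length, so the titanium alloy is put into compression and the invar into tension, with equal and opposite forces P (no external load).
Equating the net (thermal + elastic) strains gives |α₁ − α₂|·ΔT = P·[1/(A₁E₁) + 1/(A₂E₂)].
|α₁ − α₂|·ΔT = 7.6×10⁻⁶ × 141 = 0.001072.
1/(A₁E₁) + 1/(A₂E₂) = 1/(1675×107×10³) + 1/(1575×147×10³) = 9.899×10⁻⁹ N⁻¹.
P = 0.001072 / 9.899×10⁻⁹ = 108300 N = 108.3 kN.
σ_{titanium alloy} = P/A₁ = 108300/1675 = 64.63 MPa, compressive.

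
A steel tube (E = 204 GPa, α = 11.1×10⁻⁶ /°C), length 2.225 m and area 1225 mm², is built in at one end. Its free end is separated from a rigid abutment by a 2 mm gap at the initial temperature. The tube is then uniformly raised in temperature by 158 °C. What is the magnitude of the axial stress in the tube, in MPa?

Unrestrained expansion: δ_free = αΔT L = 11.1×10⁻⁶ × 158 × 2225 = 3.902 mm.
The gap closes (δ_free > 2 mm) and the wall then resists a further 3.902 − 2 = 1.902 mm of expansion.
Compatibility: PL/(AE) = 1.902 mm, so σ = P/A = E × (1.902/2225) = 174.4 MPa.

σ ≈ 174 MPa (compressive)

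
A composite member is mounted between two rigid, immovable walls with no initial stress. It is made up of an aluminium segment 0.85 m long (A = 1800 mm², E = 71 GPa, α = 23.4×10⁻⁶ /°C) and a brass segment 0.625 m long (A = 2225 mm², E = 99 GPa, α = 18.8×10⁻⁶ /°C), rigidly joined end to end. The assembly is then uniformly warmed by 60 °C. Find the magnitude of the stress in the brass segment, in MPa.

With the walls removed the bar would change length by δ_free = Σ αᵢΔT Lᵢ = 23.4×10⁻⁶×60×850 + 18.8×10⁻⁶×60×625 = 1.898 mm.
The walls prevent any net length change, so an axial force P (same in every segment) develops. Compatibility: P · Σ Lᵢ/(AᵢEᵢ) = δ_free.
The series flexibility is Σ Lᵢ/(AᵢEᵢ) = 850/(1800×71×10³) + 625/(2225×99×10³) = 9.488×10⁻⁶ mm/N.
P = 1.898 / 9.488×10⁻⁶ = 200100 N = 200.1 kN, compressive.
σ_{brass} = P / A = 200100 / 2225 = 89.92 MPa.

σ ≈ 89.9 MPa (compressive)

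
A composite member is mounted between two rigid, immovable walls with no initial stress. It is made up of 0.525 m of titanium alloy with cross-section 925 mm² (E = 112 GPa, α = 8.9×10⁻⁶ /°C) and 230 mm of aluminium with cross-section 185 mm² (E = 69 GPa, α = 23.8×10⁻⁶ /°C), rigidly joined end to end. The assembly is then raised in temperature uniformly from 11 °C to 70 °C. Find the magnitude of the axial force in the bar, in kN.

Free thermal expansion of the whole bar: Σ αᵢΔT Lᵢ = 8.9×10⁻⁶×59×525 + 23.8×10⁻⁶×59×230 = 0.5986 mm.
The walls prevent any net length change, so an axial force P (same in every segment) develops. Compatibility: P · Σ Lᵢ/(AᵢEᵢ) = δ_free.
The series flexibility is Σ Lᵢ/(AᵢEᵢ) = 525/(925×112×10³) + 230/(185×69×10³) = 2.309×10⁻⁵ mm/N.
So P = 0.5986 / 2.309×10⁻⁵ = 25.93 kN, compressive.

P ≈ 25.9 kN (compressive)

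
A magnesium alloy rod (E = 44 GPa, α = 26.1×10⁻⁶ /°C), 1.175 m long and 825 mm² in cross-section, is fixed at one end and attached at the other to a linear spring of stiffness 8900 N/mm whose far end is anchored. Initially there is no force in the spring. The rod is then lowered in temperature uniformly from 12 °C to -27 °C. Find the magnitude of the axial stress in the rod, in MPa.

σ ≈ 10 MPa (tensile)

The unrestrained thermal change is αΔT L = 26.1×10⁻⁶ × 39 × 1175 = 1.196 mm.
With a force P in the spring, the elastic change of the rod is PL/(AE) and that of the spring is P/k; compatibility requires their sum to equal δ_free.
So P = δ_free / [L/(AE) + 1/k] = 1.196 / [ 1175/(825×44×10³) + 1/(8900) ].
P = 1.196 / 0.0001447 = 8264 N.
σ = P/A = 8264/825 = 10.02 MPa.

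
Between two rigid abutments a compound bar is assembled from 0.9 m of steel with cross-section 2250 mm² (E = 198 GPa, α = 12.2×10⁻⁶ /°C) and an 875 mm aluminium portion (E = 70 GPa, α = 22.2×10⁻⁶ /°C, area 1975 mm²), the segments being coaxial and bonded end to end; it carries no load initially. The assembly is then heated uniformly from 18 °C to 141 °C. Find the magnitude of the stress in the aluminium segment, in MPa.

If the supports were absent, the total length change would be Σ αᵢΔT Lᵢ = 12.2×10⁻⁶×123×900 + 22.2×10⁻⁶×123×875 = 3.74 mm.
The rigid supports impose zero overall length change; the single axial force P common to all segments must satisfy P Σ Lᵢ/(AᵢEᵢ) = δ_free.
The series flexibility is Σ Lᵢ/(AᵢEᵢ) = 900/(2250×198×10³) + 875/(1975×70×10³) = 8.349×10⁻⁶ mm/N.
Hence P = δ_free / Σ(L/AE) = 3.74/8.349×10⁻⁶ = 447.9 kN (compressive).
σ_{aluminium} = P / A = 447900 / 1975 = 226.8 MPa.

σ ≈ 227 MPa (compressive)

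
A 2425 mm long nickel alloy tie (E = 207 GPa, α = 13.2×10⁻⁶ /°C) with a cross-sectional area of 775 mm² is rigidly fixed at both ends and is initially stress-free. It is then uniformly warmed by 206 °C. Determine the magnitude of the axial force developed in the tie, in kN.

With zero net strain, σ = E·αΔT = 207 GPa × 13.2×10⁻⁶ × 206 = 562.9 MPa.
Axial force P = σA = 562.9 × 775 = 436200 N = 436.2 kN, compressive.

P ≈ 436 kN (compressive)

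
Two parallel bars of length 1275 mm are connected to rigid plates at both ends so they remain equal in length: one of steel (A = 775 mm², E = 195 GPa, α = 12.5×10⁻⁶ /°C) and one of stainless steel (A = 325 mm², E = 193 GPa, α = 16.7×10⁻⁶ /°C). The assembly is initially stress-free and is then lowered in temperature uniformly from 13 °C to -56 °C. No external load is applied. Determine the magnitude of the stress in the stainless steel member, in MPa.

σ ≈ 39.5 MPa (tensile)

The stainless steel has the larger α, so on cooling it would change length more than the steel if both were free. The rigid plates force a common final length, so the stainless steel is put into tension and the steel into compression, with equal and opposite forces P (no external load).
Equating the net (thermal + elastic) strains gives |α₁ − α₂|·ΔT = P·[1/(A₁E₁) + 1/(A₂E₂)].
|α₁ − α₂|·ΔT = 4.2×10⁻⁶ × 69 = 0.0002898.
1/(A₁E₁) + 1/(A₂E₂) = 1/(775×195×10³) + 1/(325×193×10³) = 2.256×10⁻⁸ N⁻¹.
P = 0.0002898 / 2.256×10⁻⁸ = 12850 N = 12.85 kN.
σ_{stainless steel} = P/A₂ = 12850/325 = 39.53 MPa, tensile.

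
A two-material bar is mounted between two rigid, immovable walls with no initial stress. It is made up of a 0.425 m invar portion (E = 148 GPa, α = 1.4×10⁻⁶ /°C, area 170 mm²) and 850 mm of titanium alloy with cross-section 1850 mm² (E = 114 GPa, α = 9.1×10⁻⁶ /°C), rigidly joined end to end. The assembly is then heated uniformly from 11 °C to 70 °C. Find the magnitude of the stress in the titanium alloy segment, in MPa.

If the supports were absent, the total length change would be Σ αᵢΔT Lᵢ = 1.4×10⁻⁶×59×425 + 9.1×10⁻⁶×59×850 = 0.4915 mm.
The walls prevent any net length change, so an axial force P (same in every segment) develops. Compatibility: P · Σ Lᵢ/(AᵢEᵢ) = δ_free.
The series flexibility is Σ Lᵢ/(AᵢEᵢ) = 425/(170×148×10³) + 850/(1850×114×10³) = 2.092×10⁻⁵ mm/N.
Hence P = δ_free / Σ(L/AE) = 0.4915/2.092×10⁻⁵ = 23.49 kN (compressive).
σ_{titanium alloy} = P / A = 23490 / 1850 = 12.7 MPa.

σ ≈ 12.7 MPa (compressive)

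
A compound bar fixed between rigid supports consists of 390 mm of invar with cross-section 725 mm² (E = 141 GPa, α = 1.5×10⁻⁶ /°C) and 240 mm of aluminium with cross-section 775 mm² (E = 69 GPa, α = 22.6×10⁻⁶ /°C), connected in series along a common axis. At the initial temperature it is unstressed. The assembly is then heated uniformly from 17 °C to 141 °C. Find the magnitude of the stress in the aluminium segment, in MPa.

σ ≈ 116 MPa (compressive)

If the supports were absent, the total length change would be Σ αᵢΔT Lᵢ = 1.5×10⁻⁶×124×390 + 22.6×10⁻⁶×124×240 = 0.7451 mm.
The walls prevent any net length change, so an axial force P (same in every segment) develops. Compatibility: P · Σ Lᵢ/(AᵢEᵢ) = δ_free.
The series flexibility is Σ Lᵢ/(AᵢEᵢ) = 390/(725×141×10³) + 240/(775×69×10³) = 8.303×10⁻⁶ mm/N.
Hence P = δ_free / Σ(L/AE) = 0.7451/8.303×10⁻⁶ = 89.74 kN (compressive).
σ_{aluminium} = P / A = 89740 / 775 = 115.8 MPa.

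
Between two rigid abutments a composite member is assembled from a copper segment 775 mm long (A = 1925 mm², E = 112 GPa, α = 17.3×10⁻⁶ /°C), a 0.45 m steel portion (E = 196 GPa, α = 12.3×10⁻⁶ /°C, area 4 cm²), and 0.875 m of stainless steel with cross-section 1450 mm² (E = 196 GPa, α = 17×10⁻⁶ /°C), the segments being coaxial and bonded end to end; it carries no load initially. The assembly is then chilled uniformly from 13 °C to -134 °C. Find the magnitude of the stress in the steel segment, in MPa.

If the supports were absent, the total length change would be Σ αᵢΔT Lᵢ = 17.3×10⁻⁶×147×775 + 12.3×10⁻⁶×147×450 + 17×10⁻⁶×147×875 = 4.971 mm.
The rigid supports impose zero overall length change; the single axial force P common to all segments must satisfy P Σ Lᵢ/(AᵢEᵢ) = δ_free.
The series flexibility is Σ Lᵢ/(AᵢEᵢ) = 775/(1925×112×10³) + 450/(400×196×10³) + 875/(1450×196×10³) = 1.241×10⁻⁵ mm/N.
P = 4.971 / 1.241×10⁻⁵ = 400500 N = 400.5 kN, tensile.
σ_{steel} = P / A = 400500 / 400 = 1001 MPa.

σ ≈ 1000 MPa (tensile)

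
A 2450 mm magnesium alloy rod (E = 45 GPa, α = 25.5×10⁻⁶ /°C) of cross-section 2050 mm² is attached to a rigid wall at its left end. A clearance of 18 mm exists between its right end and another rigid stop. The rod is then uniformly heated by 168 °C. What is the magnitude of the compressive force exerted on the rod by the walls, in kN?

P ≈ 0 kN

Unrestrained expansion: δ_free = αΔT L = 25.5×10⁻⁶ × 168 × 2450 = 10.5 mm.
This is smaller than the 18 mm clearance, so the rod expands freely without reaching the stop — the stress is zero.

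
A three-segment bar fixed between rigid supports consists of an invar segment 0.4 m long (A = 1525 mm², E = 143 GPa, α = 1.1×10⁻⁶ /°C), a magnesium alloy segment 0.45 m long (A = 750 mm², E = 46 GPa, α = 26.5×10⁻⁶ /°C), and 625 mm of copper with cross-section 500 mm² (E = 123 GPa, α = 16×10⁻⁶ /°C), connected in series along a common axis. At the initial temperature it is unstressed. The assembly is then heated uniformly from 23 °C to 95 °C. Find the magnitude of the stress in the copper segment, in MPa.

With the walls removed the bar would change length by δ_free = Σ αᵢΔT Lᵢ = 1.1×10⁻⁶×72×400 + 26.5×10⁻⁶×72×450 + 16×10⁻⁶×72×625 = 1.61 mm.
The walls prevent any net length change, so an axial force P (same in every segment) develops. Compatibility: P · Σ Lᵢ/(AᵢEᵢ) = δ_free.
The series flexibility is Σ Lᵢ/(AᵢEᵢ) = 400/(1525×143×10³) + 450/(750×46×10³) + 625/(500×123×10³) = 2.504×10⁻⁵ mm/N.
So P = 1.61 / 2.504×10⁻⁵ = 64.31 kN, compressive.
σ_{copper} = P / A = 64310 / 500 = 128.6 MPa.

σ ≈ 129 MPa (compressive)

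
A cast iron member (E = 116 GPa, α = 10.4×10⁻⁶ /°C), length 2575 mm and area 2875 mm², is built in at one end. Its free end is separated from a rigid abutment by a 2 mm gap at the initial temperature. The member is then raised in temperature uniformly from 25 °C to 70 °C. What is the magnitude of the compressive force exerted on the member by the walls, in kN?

If the wall were absent the member would grow by αΔT L = 10.4×10⁻⁶ × 45 × 2575 = 1.205 mm.
Since δ_free = 1.21 mm is less than the 2 mm gap, the member never touches the wall. No axial force develops.

P ≈ 0 kN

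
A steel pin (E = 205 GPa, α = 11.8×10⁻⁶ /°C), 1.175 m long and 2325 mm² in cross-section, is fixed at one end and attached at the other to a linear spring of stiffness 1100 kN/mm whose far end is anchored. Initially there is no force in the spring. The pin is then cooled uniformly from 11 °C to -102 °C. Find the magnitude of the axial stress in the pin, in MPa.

The unrestrained thermal change is αΔT L = 11.8×10⁻⁶ × 113 × 1175 = 1.567 mm.
Let P be the tensile force in the spring. The pin extends elastically by PL/(AE) and the spring stretches by P/k; together these equal δ_free.
P [ L/(AE) + 1/k ] = δ_free → P [ 1175/(2325×205×10³) + 1/(1100×10³) ] = 1.567.
P = 1.567 / 3.374×10⁻⁶ = 464300 N.
σ = P/A = 464300/2325 = 199.7 MPa.

σ ≈ 200 MPa (tensile)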